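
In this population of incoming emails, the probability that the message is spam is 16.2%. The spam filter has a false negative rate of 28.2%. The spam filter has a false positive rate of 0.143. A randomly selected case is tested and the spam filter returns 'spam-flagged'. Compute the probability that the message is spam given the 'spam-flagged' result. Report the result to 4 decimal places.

Write H for 'the message is spam'. Prior odds H:¬H = 0.162/0.838 = 0.19332. For the 'spam-flagged' outcome, the likelihood ratio is 0.718/0.143 = 5.0210.
Posterior odds = 0.19332 × 5.0210 = 0.97064, so P(H|E) = 0.97064/(1+0.97064) = 0.4926.

P(H | E) ≈ 0.4926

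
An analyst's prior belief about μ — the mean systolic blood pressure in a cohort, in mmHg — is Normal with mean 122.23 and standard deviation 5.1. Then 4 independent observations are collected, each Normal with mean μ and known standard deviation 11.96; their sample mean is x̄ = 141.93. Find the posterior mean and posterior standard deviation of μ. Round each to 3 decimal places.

Posterior mean ≈ 130.525; posterior SD ≈ 3.880

Prior precision 1/τ₀² = 1/5.1² = 0.0384468; data precision n/σ² = 4/11.96² = 0.0279639.
Posterior precision = 0.0384468 + 0.0279639 = 0.0664106, giving posterior SD = 1/√0.0664106 = 3.880.
Posterior mean = (0.0384468·122.23 + 0.0279639·141.93) / 0.0664106 = 130.525.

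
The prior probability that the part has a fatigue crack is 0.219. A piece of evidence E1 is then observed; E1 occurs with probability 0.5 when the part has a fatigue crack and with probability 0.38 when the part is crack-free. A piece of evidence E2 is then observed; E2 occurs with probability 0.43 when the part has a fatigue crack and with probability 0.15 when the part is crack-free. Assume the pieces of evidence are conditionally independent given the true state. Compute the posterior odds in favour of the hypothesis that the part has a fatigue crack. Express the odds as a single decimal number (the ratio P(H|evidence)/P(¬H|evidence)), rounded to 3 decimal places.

Posterior odds ≈ 1.058

Prior odds = 0.219/(1−0.219) = 0.28041.
Likelihood ratio for E1 = 0.5/0.38 = 1.3158.
Likelihood ratio for E2 = 0.43/0.15 = 2.8667.
Posterior odds = prior odds × LR₁ × LR₂ = 1.0577.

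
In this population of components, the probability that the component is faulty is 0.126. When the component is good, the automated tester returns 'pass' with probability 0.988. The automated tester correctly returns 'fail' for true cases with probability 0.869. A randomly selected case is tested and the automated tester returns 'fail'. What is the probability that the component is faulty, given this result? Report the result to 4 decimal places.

P(H | E) ≈ 0.9126

Write H for 'the component is faulty'. Prior odds H:¬H = 0.126/0.874 = 0.14416. For the 'fail' outcome, the likelihood ratio is 0.869/0.012 = 72.417.
Posterior odds = 0.14416 × 72.417 = 10.440, so P(H|E) = 10.440/(1+10.440) = 0.9126.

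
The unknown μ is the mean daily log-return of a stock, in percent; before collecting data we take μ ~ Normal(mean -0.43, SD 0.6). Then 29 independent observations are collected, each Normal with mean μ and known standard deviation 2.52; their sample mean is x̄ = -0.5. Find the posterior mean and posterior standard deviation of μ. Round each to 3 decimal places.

With known σ, the Normal prior is conjugate. Weight on the data is w = (n/σ²)/(n/σ² + 1/τ₀²) = 4.56664/(4.56664+2.77778) = 0.62178.
Posterior mean = w·x̄ + (1−w)·μ₀ = 0.62178·-0.5 + 0.37822·-0.43 = -0.474. Posterior variance = 1/(4.56664+2.77778) = 0.136158, so SD = 0.369.

Posterior mean ≈ -0.474; posterior SD ≈ 0.369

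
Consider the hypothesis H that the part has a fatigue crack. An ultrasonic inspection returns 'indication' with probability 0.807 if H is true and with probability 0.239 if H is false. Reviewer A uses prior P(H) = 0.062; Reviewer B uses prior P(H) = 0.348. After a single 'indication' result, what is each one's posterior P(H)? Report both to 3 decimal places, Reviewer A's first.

P('+'|H) = 0.807, P('+'|¬H) = 0.239.
Reviewer A: numerator 0.807·0.062 = 0.050034; evidence = 0.050034+0.239·0.938 = 0.27422; posterior = 0.182.
Reviewer B: numerator 0.807·0.348 = 0.28084; evidence = 0.28084+0.239·0.652 = 0.43666; posterior = 0.643.

Reviewer A: 0.182; Reviewer B: 0.643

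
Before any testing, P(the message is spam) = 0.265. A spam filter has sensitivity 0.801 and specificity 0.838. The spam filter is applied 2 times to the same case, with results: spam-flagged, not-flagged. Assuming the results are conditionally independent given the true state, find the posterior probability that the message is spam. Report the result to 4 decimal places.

Posterior P(H) ≈ 0.2974

With H the event that the message is spam, the joint likelihood of the observed sequence is P(data|H) = 0.801·0.199 = 0.15940 and P(data|¬H) = 0.162·0.838 = 0.13576.
Bayes: P(H|data) = 0.265·0.15940 / (0.265·0.15940 + 0.735·0.13576) = 0.042241/0.14202 = 0.2974.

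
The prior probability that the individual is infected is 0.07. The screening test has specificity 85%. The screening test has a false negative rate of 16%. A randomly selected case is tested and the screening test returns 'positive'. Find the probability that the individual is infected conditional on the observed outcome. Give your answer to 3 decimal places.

Let H be the event that the individual is infected. P(H) = 0.07, so P(¬H) = 0.93. With E the 'positive' result, P(E|H) = 0.84 and P(E|¬H) = 0.15.
P(E) = 0.84·0.07 + 0.15·0.93 = 0.058800 + 0.13950 = 0.19830.
By Bayes' theorem, P(H|E) = 0.058800 / 0.19830 = 0.297.

P(H | E) ≈ 0.297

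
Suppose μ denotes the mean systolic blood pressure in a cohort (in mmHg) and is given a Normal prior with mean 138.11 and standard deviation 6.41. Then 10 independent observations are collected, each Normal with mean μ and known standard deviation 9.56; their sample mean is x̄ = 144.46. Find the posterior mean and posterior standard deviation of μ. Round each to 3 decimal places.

Prior precision 1/τ₀² = 1/6.41² = 0.0243379; data precision n/σ² = 10/9.56² = 0.109417.
Posterior precision = 0.0243379 + 0.109417 = 0.133755, giving posterior SD = 1/√0.133755 = 2.734.
Posterior mean = (0.0243379·138.11 + 0.109417·144.46) / 0.133755 = 143.305.

Posterior mean ≈ 143.305; posterior SD ≈ 2.734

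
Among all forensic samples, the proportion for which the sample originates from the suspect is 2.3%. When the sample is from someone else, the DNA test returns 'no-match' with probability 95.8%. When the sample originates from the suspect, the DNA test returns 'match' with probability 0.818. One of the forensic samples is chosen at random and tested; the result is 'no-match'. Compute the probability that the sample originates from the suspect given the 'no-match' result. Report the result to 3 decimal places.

Let H be the event that the sample originates from the suspect. P(H) = 0.023, so P(¬H) = 0.977. With E the 'no-match' result, P(E|H) = 0.182 and P(E|¬H) = 0.958.
P(E) = 0.182·0.023 + 0.958·0.977 = 0.0041860 + 0.93597 = 0.94015.
By Bayes' theorem, P(H|E) = 0.0041860 / 0.94015 = 0.004.

P(H | E) ≈ 0.004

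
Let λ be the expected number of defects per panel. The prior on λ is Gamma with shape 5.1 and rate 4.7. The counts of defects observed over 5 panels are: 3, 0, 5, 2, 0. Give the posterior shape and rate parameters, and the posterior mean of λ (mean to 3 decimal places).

Posterior: Gamma(shape=15.1, rate=9.7); mean ≈ 1.557

Total count ∑xᵢ = 10 over n = 5 panels.
Gamma is conjugate to the Poisson likelihood: posterior is Gamma(shape = 5.1+10 = 15.1, rate = 4.7+5 = 9.7).
E[λ | data] = 15.1/9.7 = 1.557.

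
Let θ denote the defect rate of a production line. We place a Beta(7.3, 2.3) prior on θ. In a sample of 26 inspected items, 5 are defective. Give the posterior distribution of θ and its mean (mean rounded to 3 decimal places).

Posterior: Beta(12.3, 23.3); mean ≈ 0.346

Observing 5 successes and 21 failures updates Beta(7.3, 2.3) by adding the success and failure counts to the two shape parameters: α = 7.3+5 = 12.3, β = 2.3+21 = 23.3.
E[θ | data] = 12.3/(12.3+23.3) = 0.346.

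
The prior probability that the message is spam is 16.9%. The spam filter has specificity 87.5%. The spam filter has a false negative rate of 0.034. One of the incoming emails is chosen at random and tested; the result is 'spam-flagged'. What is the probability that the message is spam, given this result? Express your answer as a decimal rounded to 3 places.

Let H be the event that the message is spam. P(H) = 0.169, so P(¬H) = 0.831. With E the 'spam-flagged' result, P(E|H) = 0.966 and P(E|¬H) = 0.125.
P(E) = 0.966·0.169 + 0.125·0.831 = 0.16325 + 0.10387 = 0.26713.
By Bayes' theorem, P(H|E) = 0.16325 / 0.26713 = 0.611.

P(H | E) ≈ 0.611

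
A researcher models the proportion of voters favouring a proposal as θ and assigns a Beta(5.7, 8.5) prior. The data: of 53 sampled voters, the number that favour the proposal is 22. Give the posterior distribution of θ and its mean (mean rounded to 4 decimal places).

Posterior: Beta(27.7, 39.5); mean ≈ 0.4122

The binomial likelihood is conjugate to the Beta prior: with 22 successes and 31 failures, the posterior is Beta(5.7+22, 8.5+31) = Beta(27.7, 39.5).
Posterior mean = α/(α+β) = 27.7/67.2 = 0.4122.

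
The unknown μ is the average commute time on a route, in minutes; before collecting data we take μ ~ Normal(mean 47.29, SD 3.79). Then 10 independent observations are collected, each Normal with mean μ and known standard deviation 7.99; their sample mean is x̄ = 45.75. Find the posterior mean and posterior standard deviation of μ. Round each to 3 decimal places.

With known σ, the Normal prior is conjugate. Weight on the data is w = (n/σ²)/(n/σ² + 1/τ₀²) = 0.156641/(0.156641+0.0696180) = 0.69231.
Posterior mean = w·x̄ + (1−w)·μ₀ = 0.69231·45.75 + 0.30769·47.29 = 46.224. Posterior variance = 1/(0.156641+0.0696180) = 4.41971, so SD = 2.102.

Posterior mean ≈ 46.224; posterior SD ≈ 2.102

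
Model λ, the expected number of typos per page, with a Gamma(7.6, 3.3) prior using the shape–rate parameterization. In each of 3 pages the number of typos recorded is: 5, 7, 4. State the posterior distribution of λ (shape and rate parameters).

The Poisson likelihood adds the total count to the shape and the number of exposure periods to the rate. Here ∑xᵢ = 16 and n = 3, so shape 7.6→23.6 and rate 3.3→6.3.

Posterior: Gamma(shape=23.6, rate=6.3)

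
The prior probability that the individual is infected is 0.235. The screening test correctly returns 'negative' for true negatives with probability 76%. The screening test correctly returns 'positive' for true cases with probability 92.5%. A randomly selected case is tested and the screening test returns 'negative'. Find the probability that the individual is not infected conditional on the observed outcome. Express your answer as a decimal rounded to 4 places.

Let H be the event that the individual is infected. P(H) = 0.235, so P(¬H) = 0.765. With E the 'negative' result, P(E|H) = 0.075 and P(E|¬H) = 0.76.
P(E) = 0.075·0.235 + 0.76·0.765 = 0.017625 + 0.58140 = 0.59903.
By Bayes' theorem, P(H|E) = 0.017625 / 0.59903 = 0.0294. Hence P(¬H|E) = 1 − 0.0294 = 0.9706.

P(¬H | E) ≈ 0.9706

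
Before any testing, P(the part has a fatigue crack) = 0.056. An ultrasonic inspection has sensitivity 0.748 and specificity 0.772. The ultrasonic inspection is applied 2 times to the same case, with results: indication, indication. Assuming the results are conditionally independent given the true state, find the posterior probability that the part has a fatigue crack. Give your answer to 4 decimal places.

Let H be the event that the part has a fatigue crack; start with P(H) = 0.056. P('indication'|H) = 0.748, P('indication'|¬H) = 0.228.
Update on result 1 ('indication'): P(H) ← 0.748·0.0560 / (0.748·0.0560 + 0.228·0.9440) = 0.041888/0.25712 = 0.1629.
Update on result 2 ('indication'): P(H) ← 0.748·0.1629 / (0.748·0.1629 + 0.228·0.8371) = 0.12186/0.31271 = 0.3897.

Posterior P(H) ≈ 0.3897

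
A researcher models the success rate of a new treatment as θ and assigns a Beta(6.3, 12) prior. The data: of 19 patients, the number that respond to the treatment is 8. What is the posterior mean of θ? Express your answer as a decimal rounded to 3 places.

Posterior mean ≈ 0.383

The binomial likelihood is conjugate to the Beta prior: with 8 successes and 11 failures, the posterior is Beta(6.3+8, 12+11) = Beta(14.3, 23).
E[θ | data] = 14.3/(14.3+23) = 0.383.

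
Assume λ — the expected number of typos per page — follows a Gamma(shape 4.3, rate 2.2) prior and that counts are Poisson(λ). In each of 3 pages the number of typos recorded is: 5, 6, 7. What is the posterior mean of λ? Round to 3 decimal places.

Posterior mean ≈ 4.288

Total count ∑xᵢ = 18 over n = 3 pages.
Gamma is conjugate to the Poisson likelihood: posterior is Gamma(shape = 4.3+18 = 22.3, rate = 2.2+3 = 5.2).
Posterior mean = shape/rate = 22.3/5.2 = 4.288.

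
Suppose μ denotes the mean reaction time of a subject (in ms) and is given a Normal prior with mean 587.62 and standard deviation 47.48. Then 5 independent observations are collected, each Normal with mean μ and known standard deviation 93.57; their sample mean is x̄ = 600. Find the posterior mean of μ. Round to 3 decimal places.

Prior precision 1/τ₀² = 1/47.48² = 0.00044359; data precision n/σ² = 5/93.57² = 0.00057108.
Posterior precision = 0.00044359 + 0.00057108 = 0.00101467.
Posterior mean = (0.00044359·587.62 + 0.00057108·600) / 0.00101467 = 594.588.

Posterior mean ≈ 594.588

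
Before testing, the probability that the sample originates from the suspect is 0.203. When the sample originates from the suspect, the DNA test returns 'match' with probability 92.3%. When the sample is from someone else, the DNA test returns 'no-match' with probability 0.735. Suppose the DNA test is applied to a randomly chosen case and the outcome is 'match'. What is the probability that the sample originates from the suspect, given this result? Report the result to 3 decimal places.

P(H | E) ≈ 0.470

Let H be the event that the sample originates from the suspect. P(H) = 0.203, so P(¬H) = 0.797. With E the 'match' result, P(E|H) = 0.923 and P(E|¬H) = 0.265.
P(E) = 0.923·0.203 + 0.265·0.797 = 0.18737 + 0.21121 = 0.39857.
By Bayes' theorem, P(H|E) = 0.18737 / 0.39857 = 0.470.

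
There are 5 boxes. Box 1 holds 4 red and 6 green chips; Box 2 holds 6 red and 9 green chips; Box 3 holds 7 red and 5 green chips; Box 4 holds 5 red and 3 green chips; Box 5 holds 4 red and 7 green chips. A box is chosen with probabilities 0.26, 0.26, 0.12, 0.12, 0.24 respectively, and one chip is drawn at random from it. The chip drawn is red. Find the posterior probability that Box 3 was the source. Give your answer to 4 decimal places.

P(red|Box 1) = 0.4; P(red|Box 2) = 0.4; P(red|Box 3) = 0.5833; P(red|Box 4) = 0.625; P(red|Box 5) = 0.3636.
Prior × likelihood for each source: 0.26·0.4=0.1040, 0.26·0.4=0.1040, 0.12·0.5833=0.07000, 0.12·0.625=0.07500, 0.24·0.3636=0.08727. Summing gives P(red) = 0.44027.
P(Box 3 | red) = 0.07000 / 0.44027 = 0.1590.

Posterior probability ≈ 0.1590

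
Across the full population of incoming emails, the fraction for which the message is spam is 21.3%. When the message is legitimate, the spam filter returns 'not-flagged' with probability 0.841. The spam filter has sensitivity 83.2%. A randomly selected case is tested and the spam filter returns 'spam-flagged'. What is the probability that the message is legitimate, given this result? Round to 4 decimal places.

Let H be the event that the message is spam. P(H) = 0.213, so P(¬H) = 0.787. With E the 'spam-flagged' result, P(E|H) = 0.832 and P(E|¬H) = 0.159.
P(E) = 0.832·0.213 + 0.159·0.787 = 0.17722 + 0.12513 = 0.30235.
By Bayes' theorem, P(H|E) = 0.17722 / 0.30235 = 0.5861. Hence P(¬H|E) = 1 − 0.5861 = 0.4139.

P(¬H | E) ≈ 0.4139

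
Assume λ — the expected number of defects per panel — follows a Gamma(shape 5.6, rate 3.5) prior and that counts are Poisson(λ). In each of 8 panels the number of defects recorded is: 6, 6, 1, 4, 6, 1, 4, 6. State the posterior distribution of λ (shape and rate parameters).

Total count ∑xᵢ = 34 over n = 8 panels.
Gamma is conjugate to the Poisson likelihood: posterior is Gamma(shape = 5.6+34 = 39.6, rate = 3.5+8 = 11.5).

Posterior: Gamma(shape=39.6, rate=11.5)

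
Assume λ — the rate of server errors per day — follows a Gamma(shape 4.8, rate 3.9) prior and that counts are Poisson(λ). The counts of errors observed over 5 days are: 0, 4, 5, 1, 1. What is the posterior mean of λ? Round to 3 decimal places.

Posterior mean ≈ 1.775

The Poisson likelihood adds the total count to the shape and the number of exposure periods to the rate. Here ∑xᵢ = 11 and n = 5, so shape 4.8→15.8 and rate 3.9→8.9.
Posterior mean = shape/rate = 15.8/8.9 = 1.775.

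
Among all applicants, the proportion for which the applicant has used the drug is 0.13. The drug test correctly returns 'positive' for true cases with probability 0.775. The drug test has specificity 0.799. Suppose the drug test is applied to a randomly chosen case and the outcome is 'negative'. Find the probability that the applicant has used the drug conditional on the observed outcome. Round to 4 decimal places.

Let H be the event that the applicant has used the drug. P(H) = 0.13, so P(¬H) = 0.87. With E the 'negative' result, P(E|H) = 0.225 and P(E|¬H) = 0.799.
P(E) = 0.225·0.13 + 0.799·0.87 = 0.029250 + 0.69513 = 0.72438.
By Bayes' theorem, P(H|E) = 0.029250 / 0.72438 = 0.0404.

P(H | E) ≈ 0.0404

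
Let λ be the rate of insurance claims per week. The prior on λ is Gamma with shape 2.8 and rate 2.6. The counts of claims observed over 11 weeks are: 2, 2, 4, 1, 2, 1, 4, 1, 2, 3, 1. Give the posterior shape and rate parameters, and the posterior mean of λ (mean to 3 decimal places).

The Poisson likelihood adds the total count to the shape and the number of exposure periods to the rate. Here ∑xᵢ = 23 and n = 11, so shape 2.8→25.8 and rate 2.6→13.6.
Posterior mean = shape/rate = 25.8/13.6 = 1.897.

Posterior: Gamma(shape=25.8, rate=13.6); mean ≈ 1.897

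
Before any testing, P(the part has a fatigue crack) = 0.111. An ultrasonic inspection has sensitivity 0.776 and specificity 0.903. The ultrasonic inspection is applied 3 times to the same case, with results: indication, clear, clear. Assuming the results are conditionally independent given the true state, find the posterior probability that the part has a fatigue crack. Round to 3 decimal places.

Posterior P(H) ≈ 0.058

Let H be the event that the part has a fatigue crack; start with P(H) = 0.111. P('indication'|H) = 0.776, P('indication'|¬H) = 0.097.
Update on result 1 ('indication'): P(H) ← 0.776·0.1110 / (0.776·0.1110 + 0.097·0.8890) = 0.086136/0.17237 = 0.4997.
Update on result 2 ('clear'): P(H) ← 0.224·0.4997 / (0.224·0.4997 + 0.903·0.5003) = 0.11194/0.56369 = 0.1986.
Update on result 3 ('clear'): P(H) ← 0.224·0.1986 / (0.224·0.1986 + 0.903·0.8014) = 0.044482/0.76817 = 0.0579.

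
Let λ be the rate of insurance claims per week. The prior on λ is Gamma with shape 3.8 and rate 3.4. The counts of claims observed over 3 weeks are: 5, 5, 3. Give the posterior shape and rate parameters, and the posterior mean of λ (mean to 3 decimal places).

Total count ∑xᵢ = 13 over n = 3 weeks.
Gamma is conjugate to the Poisson likelihood: posterior is Gamma(shape = 3.8+13 = 16.8, rate = 3.4+3 = 6.4).
Posterior mean = shape/rate = 16.8/6.4 = 2.625.

Posterior: Gamma(shape=16.8, rate=6.4); mean ≈ 2.625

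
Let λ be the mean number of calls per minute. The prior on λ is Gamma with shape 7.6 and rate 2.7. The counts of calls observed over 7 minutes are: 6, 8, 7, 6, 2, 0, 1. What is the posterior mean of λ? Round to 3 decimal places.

The Poisson likelihood adds the total count to the shape and the number of exposure periods to the rate. Here ∑xᵢ = 30 and n = 7, so shape 7.6→37.6 and rate 2.7→9.7.
E[λ | data] = 37.6/9.7 = 3.876.

Posterior mean ≈ 3.876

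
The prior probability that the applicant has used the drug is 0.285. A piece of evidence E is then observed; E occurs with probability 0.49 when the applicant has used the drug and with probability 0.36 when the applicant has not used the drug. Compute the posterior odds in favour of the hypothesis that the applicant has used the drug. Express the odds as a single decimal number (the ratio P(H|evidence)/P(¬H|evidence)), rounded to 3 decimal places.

Posterior odds ≈ 0.543

Prior odds = 0.285/(1−0.285) = 0.39860.
Likelihood ratio for E = 0.49/0.36 = 1.3611.
Posterior odds = prior odds × LR = 0.54254.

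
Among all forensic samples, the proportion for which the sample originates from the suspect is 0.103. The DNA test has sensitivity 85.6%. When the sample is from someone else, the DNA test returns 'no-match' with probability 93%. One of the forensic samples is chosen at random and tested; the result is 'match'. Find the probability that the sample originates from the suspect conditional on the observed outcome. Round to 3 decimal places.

Let H be the event that the sample originates from the suspect. P(H) = 0.103, so P(¬H) = 0.897. With E the 'match' result, P(E|H) = 0.856 and P(E|¬H) = 0.07.
P(E) = 0.856·0.103 + 0.07·0.897 = 0.088168 + 0.062790 = 0.15096.
By Bayes' theorem, P(H|E) = 0.088168 / 0.15096 = 0.584.

P(H | E) ≈ 0.584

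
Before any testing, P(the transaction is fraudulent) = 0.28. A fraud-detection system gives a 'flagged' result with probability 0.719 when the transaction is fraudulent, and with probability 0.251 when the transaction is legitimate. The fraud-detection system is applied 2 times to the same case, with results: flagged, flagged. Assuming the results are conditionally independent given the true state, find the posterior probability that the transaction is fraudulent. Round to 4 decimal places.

Posterior P(H) ≈ 0.7614

Let H be the event that the transaction is fraudulent; start with P(H) = 0.28. P('flagged'|H) = 0.719, P('flagged'|¬H) = 0.251.
Update on result 1 ('flagged'): P(H) ← 0.719·0.2800 / (0.719·0.2800 + 0.251·0.7200) = 0.20132/0.38204 = 0.5270.
Update on result 2 ('flagged'): P(H) ← 0.719·0.5270 / (0.719·0.5270 + 0.251·0.4730) = 0.37888/0.49762 = 0.7614.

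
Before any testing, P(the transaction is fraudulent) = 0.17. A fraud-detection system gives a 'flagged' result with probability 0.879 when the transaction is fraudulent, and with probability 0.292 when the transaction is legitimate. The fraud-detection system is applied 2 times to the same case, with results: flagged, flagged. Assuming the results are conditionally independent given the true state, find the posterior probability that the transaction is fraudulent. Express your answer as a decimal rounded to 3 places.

Posterior P(H) ≈ 0.650

With H the event that the transaction is fraudulent, the joint likelihood of the observed sequence is P(data|H) = 0.879·0.879 = 0.77264 and P(data|¬H) = 0.292·0.292 = 0.085264.
Bayes: P(H|data) = 0.17·0.77264 / (0.17·0.77264 + 0.83·0.085264) = 0.13135/0.20212 = 0.6499.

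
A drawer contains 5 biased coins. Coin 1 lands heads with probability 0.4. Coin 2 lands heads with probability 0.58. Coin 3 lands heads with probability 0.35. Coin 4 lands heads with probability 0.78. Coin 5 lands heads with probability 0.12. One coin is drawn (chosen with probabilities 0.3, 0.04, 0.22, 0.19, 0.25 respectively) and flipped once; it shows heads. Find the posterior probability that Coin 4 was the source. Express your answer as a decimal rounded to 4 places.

Posterior probability ≈ 0.3720

P(heads|C1) = 0.4; P(heads|C2) = 0.58; P(heads|C3) = 0.35; P(heads|C4) = 0.78; P(heads|C5) = 0.12.
Prior × likelihood for each source: 0.3·0.4=0.1200, 0.04·0.58=0.02320, 0.22·0.35=0.07700, 0.19·0.78=0.1482, 0.25·0.12=0.03000. Summing gives P(heads) = 0.39840.
P(Coin 4 | heads) = 0.1482 / 0.39840 = 0.3720.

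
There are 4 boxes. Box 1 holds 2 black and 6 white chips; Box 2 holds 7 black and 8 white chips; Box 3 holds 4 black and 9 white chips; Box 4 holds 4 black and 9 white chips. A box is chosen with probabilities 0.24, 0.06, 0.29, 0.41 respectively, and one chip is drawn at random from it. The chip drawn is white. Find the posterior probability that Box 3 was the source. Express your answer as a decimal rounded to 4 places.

Tabulate prior·likelihood by source: [1] prior 0.24, lik 0.75, product 0.1800; [2] prior 0.06, lik 0.5333, product 0.03200; [3] prior 0.29, lik 0.6923, product 0.2008; [4] prior 0.41, lik 0.6923, product 0.2838.
Normalizing constant = 0.69662; the posterior for Box 3 is its product over the sum, 0.2008/0.69662 = 0.2882.

Posterior probability ≈ 0.2882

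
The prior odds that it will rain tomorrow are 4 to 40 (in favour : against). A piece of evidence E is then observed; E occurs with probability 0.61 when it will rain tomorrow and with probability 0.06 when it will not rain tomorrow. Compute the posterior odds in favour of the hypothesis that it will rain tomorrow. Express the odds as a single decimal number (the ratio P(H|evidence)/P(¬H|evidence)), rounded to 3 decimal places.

Posterior odds ≈ 1.017

Prior odds = 4/40 = 0.10000. In log-odds, ln(0.10000) = -2.3026.
Add log likelihood ratio: ln(10.167) = 2.3191.
Posterior log-odds = 0.016529, so posterior odds = exp(0.016529) = 1.0167.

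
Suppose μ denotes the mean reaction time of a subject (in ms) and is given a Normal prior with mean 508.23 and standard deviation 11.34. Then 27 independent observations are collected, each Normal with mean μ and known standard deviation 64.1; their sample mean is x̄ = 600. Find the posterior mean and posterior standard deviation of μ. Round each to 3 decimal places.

Posterior mean ≈ 550.261; posterior SD ≈ 8.349

Prior precision 1/τ₀² = 1/11.34² = 0.00777632; data precision n/σ² = 27/64.1² = 0.00657125.
Posterior precision = 0.00777632 + 0.00657125 = 0.0143476, giving posterior SD = 1/√0.0143476 = 8.349.
Posterior mean = (0.00777632·508.23 + 0.00657125·600) / 0.0143476 = 550.261.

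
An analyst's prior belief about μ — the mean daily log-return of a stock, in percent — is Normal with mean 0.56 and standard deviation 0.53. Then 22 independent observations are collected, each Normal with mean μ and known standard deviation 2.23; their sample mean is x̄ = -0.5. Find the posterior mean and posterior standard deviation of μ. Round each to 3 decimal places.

Prior precision 1/τ₀² = 1/0.53² = 3.55999; data precision n/σ² = 22/2.23² = 4.42398.
Posterior precision = 3.55999 + 4.42398 = 7.98396, giving posterior SD = 1/√7.98396 = 0.354.
Posterior mean = (3.55999·0.56 + 4.42398·-0.5) / 7.98396 = -0.027.

Posterior mean ≈ -0.027; posterior SD ≈ 0.354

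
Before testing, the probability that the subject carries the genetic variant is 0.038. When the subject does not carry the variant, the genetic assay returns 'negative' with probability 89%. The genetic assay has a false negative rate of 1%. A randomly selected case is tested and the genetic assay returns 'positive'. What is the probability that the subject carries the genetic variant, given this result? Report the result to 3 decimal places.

Write H for 'the subject carries the genetic variant'. Prior odds H:¬H = 0.038/0.962 = 0.039501. For the 'positive' outcome, the likelihood ratio is 0.99/0.11 = 9.0000.
Posterior odds = 0.039501 × 9.0000 = 0.35551, so P(H|E) = 0.35551/(1+0.35551) = 0.262.

P(H | E) ≈ 0.262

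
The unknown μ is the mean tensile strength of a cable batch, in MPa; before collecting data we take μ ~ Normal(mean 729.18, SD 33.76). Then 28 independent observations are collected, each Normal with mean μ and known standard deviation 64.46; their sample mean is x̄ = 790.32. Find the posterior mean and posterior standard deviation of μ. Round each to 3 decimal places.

Posterior mean ≈ 783.277; posterior SD ≈ 11.459

With known σ, the Normal prior is conjugate. Weight on the data is w = (n/σ²)/(n/σ² + 1/τ₀²) = 0.00673872/(0.00673872+0.00087739) = 0.88480.
Posterior mean = w·x̄ + (1−w)·μ₀ = 0.88480·790.32 + 0.11520·729.18 = 783.277. Posterior variance = 1/(0.00673872+0.00087739) = 131.301, so SD = 11.459.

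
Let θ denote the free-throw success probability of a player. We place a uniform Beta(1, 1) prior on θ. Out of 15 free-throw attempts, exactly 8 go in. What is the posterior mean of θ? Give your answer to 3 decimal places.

Posterior mean ≈ 0.529

The binomial likelihood is conjugate to the Beta prior: with 8 successes and 7 failures, the posterior is Beta(1+8, 1+7) = Beta(9, 8).
Posterior mean = α/(α+β) = 9/17 = 0.529.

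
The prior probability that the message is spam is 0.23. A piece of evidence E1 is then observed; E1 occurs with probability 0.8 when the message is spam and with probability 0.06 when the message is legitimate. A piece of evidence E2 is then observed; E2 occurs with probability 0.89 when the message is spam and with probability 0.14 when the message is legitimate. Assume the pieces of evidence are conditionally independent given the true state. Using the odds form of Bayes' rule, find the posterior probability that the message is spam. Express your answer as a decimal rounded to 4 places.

Posterior probability ≈ 0.9620

Prior odds = 0.23/(1−0.23) = 0.29870.
Likelihood ratio for E1 = 0.8/0.06 = 13.333.
Likelihood ratio for E2 = 0.89/0.14 = 6.3571.
Posterior odds = prior odds × LR₁ × LR₂ = 25.318.
Posterior probability = odds/(1+odds) = 25.318/26.318 = 0.9620.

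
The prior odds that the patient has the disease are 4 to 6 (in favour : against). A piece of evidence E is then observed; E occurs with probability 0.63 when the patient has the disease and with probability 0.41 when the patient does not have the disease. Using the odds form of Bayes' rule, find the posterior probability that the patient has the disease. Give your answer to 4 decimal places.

Prior odds = 4/6 = 0.66667.
Likelihood ratio for E = 0.63/0.41 = 1.5366.
Posterior odds = prior odds × LR = 1.0244.
Posterior probability = odds/(1+odds) = 1.0244/2.0244 = 0.5060.

Posterior probability ≈ 0.5060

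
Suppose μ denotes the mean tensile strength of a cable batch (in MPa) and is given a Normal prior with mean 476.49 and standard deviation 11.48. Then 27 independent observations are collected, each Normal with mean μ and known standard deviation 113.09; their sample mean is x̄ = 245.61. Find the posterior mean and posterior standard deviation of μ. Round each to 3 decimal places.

Posterior mean ≈ 426.235; posterior SD ≈ 10.154

With known σ, the Normal prior is conjugate. Weight on the data is w = (n/σ²)/(n/σ² + 1/τ₀²) = 0.00211113/(0.00211113+0.00758781) = 0.21767.
Posterior mean = w·x̄ + (1−w)·μ₀ = 0.21767·245.61 + 0.78233·476.49 = 426.235. Posterior variance = 1/(0.00211113+0.00758781) = 103.104, so SD = 10.154.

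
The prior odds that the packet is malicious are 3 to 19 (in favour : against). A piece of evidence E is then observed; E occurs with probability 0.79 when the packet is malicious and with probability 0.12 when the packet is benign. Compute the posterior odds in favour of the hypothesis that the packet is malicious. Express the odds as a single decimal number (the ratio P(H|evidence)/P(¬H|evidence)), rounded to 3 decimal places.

Posterior odds ≈ 1.039

Prior odds = 3/19 = 0.15789.
Likelihood ratio for E = 0.79/0.12 = 6.5833.
Posterior odds = prior odds × LR = 1.0395.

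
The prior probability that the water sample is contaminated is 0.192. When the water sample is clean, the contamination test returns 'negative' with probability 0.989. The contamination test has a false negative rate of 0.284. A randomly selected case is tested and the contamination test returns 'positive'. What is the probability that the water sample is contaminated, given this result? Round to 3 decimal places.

Write H for 'the water sample is contaminated'. Prior odds H:¬H = 0.192/0.808 = 0.23762. For the 'positive' outcome, the likelihood ratio is 0.716/0.011 = 65.091.
Posterior odds = 0.23762 × 65.091 = 15.467, so P(H|E) = 15.467/(1+15.467) = 0.939.

P(H | E) ≈ 0.939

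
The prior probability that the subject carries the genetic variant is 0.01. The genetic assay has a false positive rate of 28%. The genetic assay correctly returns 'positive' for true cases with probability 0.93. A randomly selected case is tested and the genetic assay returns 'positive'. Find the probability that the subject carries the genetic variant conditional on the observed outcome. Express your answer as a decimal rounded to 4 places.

P(H | E) ≈ 0.0325

Let H be the event that the subject carries the genetic variant. P(H) = 0.01, so P(¬H) = 0.99. With E the 'positive' result, P(E|H) = 0.93 and P(E|¬H) = 0.28.
P(E) = 0.93·0.01 + 0.28·0.99 = 0.0093000 + 0.27720 = 0.28650.
By Bayes' theorem, P(H|E) = 0.0093000 / 0.28650 = 0.0325.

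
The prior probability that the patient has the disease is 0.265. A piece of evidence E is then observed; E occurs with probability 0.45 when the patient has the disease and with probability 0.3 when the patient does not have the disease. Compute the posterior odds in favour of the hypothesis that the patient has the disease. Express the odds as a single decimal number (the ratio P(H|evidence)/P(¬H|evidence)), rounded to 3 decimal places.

Posterior odds ≈ 0.541

Prior odds = 0.265/(1−0.265) = 0.36054.
Likelihood ratio for E = 0.45/0.3 = 1.5000.
Posterior odds = prior odds × LR = 0.54082.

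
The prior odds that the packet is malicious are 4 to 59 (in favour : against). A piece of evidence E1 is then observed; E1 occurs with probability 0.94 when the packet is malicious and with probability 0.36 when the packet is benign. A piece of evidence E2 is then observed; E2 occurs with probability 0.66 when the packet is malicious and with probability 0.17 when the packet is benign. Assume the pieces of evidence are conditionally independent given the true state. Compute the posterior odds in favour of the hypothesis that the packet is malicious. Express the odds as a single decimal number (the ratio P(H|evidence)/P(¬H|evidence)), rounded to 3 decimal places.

Prior odds = 4/59 = 0.067797.
Likelihood ratio for E1 = 0.94/0.36 = 2.6111.
Likelihood ratio for E2 = 0.66/0.17 = 3.8824.
Posterior odds = prior odds × LR₁ × LR₂ = 0.68727.

Posterior odds ≈ 0.687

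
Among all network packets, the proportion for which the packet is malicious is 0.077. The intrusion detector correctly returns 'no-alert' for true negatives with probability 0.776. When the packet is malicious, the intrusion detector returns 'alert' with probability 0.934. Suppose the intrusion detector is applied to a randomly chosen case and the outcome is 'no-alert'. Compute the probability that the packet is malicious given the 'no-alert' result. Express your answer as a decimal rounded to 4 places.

Let H be the event that the packet is malicious. P(H) = 0.077, so P(¬H) = 0.923. With E the 'no-alert' result, P(E|H) = 0.066 and P(E|¬H) = 0.776.
P(E) = 0.066·0.077 + 0.776·0.923 = 0.0050820 + 0.71625 = 0.72133.
By Bayes' theorem, P(H|E) = 0.0050820 / 0.72133 = 0.0070.

P(H | E) ≈ 0.0070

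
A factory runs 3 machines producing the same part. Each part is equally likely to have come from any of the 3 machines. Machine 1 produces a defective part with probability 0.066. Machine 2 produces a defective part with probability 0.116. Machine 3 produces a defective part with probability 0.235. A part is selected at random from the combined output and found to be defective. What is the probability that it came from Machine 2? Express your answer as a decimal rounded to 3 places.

P(defective|M1) = 0.066; P(defective|M2) = 0.116; P(defective|M3) = 0.235.
Prior × likelihood for each source: 0.333333·0.066=0.02200, 0.333333·0.116=0.03867, 0.333333·0.235=0.07833. Summing gives P(defective) = 0.13900.
P(Machine 2 | defective) = 0.03867 / 0.13900 = 0.278.

Posterior probability ≈ 0.278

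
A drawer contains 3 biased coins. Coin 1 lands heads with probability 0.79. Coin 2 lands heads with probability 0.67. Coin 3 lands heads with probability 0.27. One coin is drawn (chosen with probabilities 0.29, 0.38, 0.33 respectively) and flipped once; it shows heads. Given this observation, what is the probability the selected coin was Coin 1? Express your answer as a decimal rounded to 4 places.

P(heads|C1) = 0.79; P(heads|C2) = 0.67; P(heads|C3) = 0.27.
Prior × likelihood for each source: 0.29·0.79=0.2291, 0.38·0.67=0.2546, 0.33·0.27=0.08910. Summing gives P(heads) = 0.57280.
P(Coin 1 | heads) = 0.2291 / 0.57280 = 0.4000.

Posterior probability ≈ 0.4000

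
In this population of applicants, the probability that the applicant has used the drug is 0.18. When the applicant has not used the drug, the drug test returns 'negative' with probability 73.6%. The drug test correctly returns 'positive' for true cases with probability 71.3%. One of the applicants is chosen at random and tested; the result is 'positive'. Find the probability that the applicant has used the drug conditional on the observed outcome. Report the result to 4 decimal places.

P(H | E) ≈ 0.3722

Let H be the event that the applicant has used the drug. P(H) = 0.18, so P(¬H) = 0.82. With E the 'positive' result, P(E|H) = 0.713 and P(E|¬H) = 0.264.
P(E) = 0.713·0.18 + 0.264·0.82 = 0.12834 + 0.21648 = 0.34482.
By Bayes' theorem, P(H|E) = 0.12834 / 0.34482 = 0.3722.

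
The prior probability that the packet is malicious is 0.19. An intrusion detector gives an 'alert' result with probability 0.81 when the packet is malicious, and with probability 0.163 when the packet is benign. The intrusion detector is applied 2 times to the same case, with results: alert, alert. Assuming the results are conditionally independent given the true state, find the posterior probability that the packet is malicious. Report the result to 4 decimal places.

With H the event that the packet is malicious, the joint likelihood of the observed sequence is P(data|H) = 0.81·0.81 = 0.65610 and P(data|¬H) = 0.163·0.163 = 0.026569.
Bayes: P(H|data) = 0.19·0.65610 / (0.19·0.65610 + 0.81·0.026569) = 0.12466/0.14618 = 0.8528.

Posterior P(H) ≈ 0.8528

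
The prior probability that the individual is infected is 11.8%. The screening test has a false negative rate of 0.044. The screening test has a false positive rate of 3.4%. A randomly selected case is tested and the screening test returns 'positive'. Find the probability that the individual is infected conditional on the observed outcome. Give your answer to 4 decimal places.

Write H for 'the individual is infected'. Prior odds H:¬H = 0.118/0.882 = 0.13379. For the 'positive' outcome, the likelihood ratio is 0.956/0.034 = 28.118.
Posterior odds = 0.13379 × 28.118 = 3.7618, so P(H|E) = 3.7618/(1+3.7618) = 0.7900.

P(H | E) ≈ 0.7900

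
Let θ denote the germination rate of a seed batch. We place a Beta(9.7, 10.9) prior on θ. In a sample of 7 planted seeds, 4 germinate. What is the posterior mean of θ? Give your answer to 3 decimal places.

The binomial likelihood is conjugate to the Beta prior: with 4 successes and 3 failures, the posterior is Beta(9.7+4, 10.9+3) = Beta(13.7, 13.9).
E[θ | data] = 13.7/(13.7+13.9) = 0.496.

Posterior mean ≈ 0.496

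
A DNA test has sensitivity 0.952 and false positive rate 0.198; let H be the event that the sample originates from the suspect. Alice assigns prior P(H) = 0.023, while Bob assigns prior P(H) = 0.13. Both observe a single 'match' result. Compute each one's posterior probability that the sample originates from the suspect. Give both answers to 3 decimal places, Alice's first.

P('+'|H) = 0.952, P('+'|¬H) = 0.198.
Alice: numerator 0.952·0.023 = 0.021896; evidence = 0.021896+0.198·0.977 = 0.21534; posterior = 0.102.
Bob: numerator 0.952·0.13 = 0.12376; evidence = 0.12376+0.198·0.87 = 0.29602; posterior = 0.418.

Alice: 0.102; Bob: 0.418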